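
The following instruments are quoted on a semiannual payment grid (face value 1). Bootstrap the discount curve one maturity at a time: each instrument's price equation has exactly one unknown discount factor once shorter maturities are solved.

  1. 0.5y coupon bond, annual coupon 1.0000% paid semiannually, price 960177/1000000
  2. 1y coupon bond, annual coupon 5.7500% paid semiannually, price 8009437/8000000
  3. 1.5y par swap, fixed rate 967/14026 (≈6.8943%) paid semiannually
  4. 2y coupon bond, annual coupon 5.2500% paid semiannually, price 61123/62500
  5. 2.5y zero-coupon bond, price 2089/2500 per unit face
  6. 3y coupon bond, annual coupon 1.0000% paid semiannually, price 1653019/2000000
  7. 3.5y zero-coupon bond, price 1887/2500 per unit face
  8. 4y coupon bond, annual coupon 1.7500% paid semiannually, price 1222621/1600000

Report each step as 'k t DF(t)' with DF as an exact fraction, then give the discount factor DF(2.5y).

1 1/2 4777/5000
2 1 1893/2000
3 3/2 9033/10000
4 2 2203/2500
5 5/2 2089/2500
6 3 7999/10000
7 7/2 1887/2500
8 4 881/1250
DF(2.5y) = 2089/2500 ≈ 0.835600

step 1 [0.5y] bond c/2=1/200: DF=(960177/1000000 − 1/200·(0))/(1+1/200) = 4777/5000 ≈ 0.955400
step 2 [1y] bond c/2=23/800: DF=(8009437/8000000 − 23/800·(0.955400))/(1+23/800) = 1893/2000 ≈ 0.946500
step 3 [1.5y] swap r/2=967/28052: DF=(1 − 967/28052·(0.955400+0.946500))/(1+967/28052) = 9033/10000 ≈ 0.903300
step 4 [2y] bond c/2=21/800: DF=(61123/62500 − 21/800·(0.955400+0.946500+0.903300))/(1+21/800) = 2203/2500 ≈ 0.881200
step 5 [2.5y] zero: DF = P = 2089/2500 ≈ 0.835600
step 6 [3y] bond c/2=1/200: DF=(1653019/2000000 − 1/200·(0.955400+0.946500+0.903300+0.881200+0.835600))/(1+1/200) = 7999/10000 ≈ 0.799900
step 7 [3.5y] zero: DF = P = 1887/2500 ≈ 0.754800
step 8 [4y] bond c/2=7/800: DF=(1222621/1600000 − 7/800·(0.955400+0.946500+0.903300+0.881200+0.835600+0.799900+0.754800))/(1+7/800) = 881/1250 ≈ 0.704800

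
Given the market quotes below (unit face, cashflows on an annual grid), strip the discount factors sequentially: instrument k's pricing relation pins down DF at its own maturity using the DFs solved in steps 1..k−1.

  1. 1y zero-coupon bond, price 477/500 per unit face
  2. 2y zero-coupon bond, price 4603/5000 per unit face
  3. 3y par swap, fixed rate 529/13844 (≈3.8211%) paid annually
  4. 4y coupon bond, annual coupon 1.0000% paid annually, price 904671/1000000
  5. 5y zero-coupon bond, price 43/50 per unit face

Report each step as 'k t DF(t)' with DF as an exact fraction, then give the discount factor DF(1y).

1 1 477/500
2 2 4603/5000
3 3 4471/5000
4 4 8683/10000
5 5 43/50
DF(1y) = 477/500 ≈ 0.954000

step 1 [1y] zero: DF = P = 477/500 ≈ 0.954000
step 2 [2y] zero: DF = P = 4603/5000 ≈ 0.920600
step 3 [3y] swap r/1=529/13844: DF=(1 − 529/13844·(0.954000+0.920600))/(1+529/13844) = 4471/5000 ≈ 0.894200
step 4 [4y] bond c/1=1/100: DF=(904671/1000000 − 1/100·(0.954000+0.920600+0.894200))/(1+1/100) = 8683/10000 ≈ 0.868300
step 5 [5y] zero: DF = P = 43/50 ≈ 0.860000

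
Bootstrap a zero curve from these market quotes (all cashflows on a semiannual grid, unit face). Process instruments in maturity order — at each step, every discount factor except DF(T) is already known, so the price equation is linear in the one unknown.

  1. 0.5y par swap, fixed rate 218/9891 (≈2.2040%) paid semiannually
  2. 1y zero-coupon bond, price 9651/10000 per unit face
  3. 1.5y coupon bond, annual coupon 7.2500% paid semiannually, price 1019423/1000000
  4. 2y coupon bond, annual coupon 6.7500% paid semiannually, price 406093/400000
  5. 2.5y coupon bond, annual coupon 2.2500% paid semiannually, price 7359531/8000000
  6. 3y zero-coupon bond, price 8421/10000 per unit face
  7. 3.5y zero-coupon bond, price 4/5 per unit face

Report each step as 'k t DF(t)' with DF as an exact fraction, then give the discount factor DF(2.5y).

step 1 [0.5y] swap r/2=109/9891: DF=(1 − 109/9891·(0))/(1+109/9891) = 9891/10000 ≈ 0.989100
step 2 [1y] zero: DF = P = 9651/10000 ≈ 0.965100
step 3 [1.5y] bond c/2=29/800: DF=(1019423/1000000 − 29/800·(0.989100+0.965100))/(1+29/800) = 4577/5000 ≈ 0.915400
step 4 [2y] bond c/2=27/800: DF=(406093/400000 − 27/800·(0.989100+0.965100+0.915400))/(1+27/800) = 2221/2500 ≈ 0.888400
step 5 [2.5y] bond c/2=9/800: DF=(7359531/8000000 − 9/800·(0.989100+0.965100+0.915400+0.888400))/(1+9/800) = 8679/10000 ≈ 0.867900
step 6 [3y] zero: DF = P = 8421/10000 ≈ 0.842100
step 7 [3.5y] zero: DF = P = 4/5 ≈ 0.800000

1 1/2 9891/10000
2 1 9651/10000
3 3/2 4577/5000
4 2 2221/2500
5 5/2 8679/10000
6 3 8421/10000
7 7/2 4/5
DF(2.5y) = 8679/10000 ≈ 0.867900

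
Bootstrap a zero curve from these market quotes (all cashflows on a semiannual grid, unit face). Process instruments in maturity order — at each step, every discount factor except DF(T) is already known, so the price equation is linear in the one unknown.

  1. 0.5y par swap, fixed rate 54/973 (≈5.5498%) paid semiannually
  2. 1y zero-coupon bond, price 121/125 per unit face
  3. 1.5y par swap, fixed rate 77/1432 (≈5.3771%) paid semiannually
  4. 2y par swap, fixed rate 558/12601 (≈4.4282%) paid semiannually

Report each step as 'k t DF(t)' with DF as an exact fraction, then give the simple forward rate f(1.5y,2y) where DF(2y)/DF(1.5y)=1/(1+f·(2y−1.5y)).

1 1/2 973/1000
2 1 121/125
3 3/2 923/1000
4 2 9163/10000
f(1.5y,2y) = ((923/1000)/(9163/10000) − 1)/(1/2) = 134/9163 ≈ 1.4624%

step 1 [0.5y] swap r/2=27/973: DF=(1 − 27/973·(0))/(1+27/973) = 973/1000 ≈ 0.973000
step 2 [1y] zero: DF = P = 121/125 ≈ 0.968000
step 3 [1.5y] swap r/2=77/2864: DF=(1 − 77/2864·(0.973000+0.968000))/(1+77/2864) = 923/1000 ≈ 0.923000
step 4 [2y] swap r/2=279/12601: DF=(1 − 279/12601·(0.973000+0.968000+0.923000))/(1+279/12601) = 9163/10000 ≈ 0.916300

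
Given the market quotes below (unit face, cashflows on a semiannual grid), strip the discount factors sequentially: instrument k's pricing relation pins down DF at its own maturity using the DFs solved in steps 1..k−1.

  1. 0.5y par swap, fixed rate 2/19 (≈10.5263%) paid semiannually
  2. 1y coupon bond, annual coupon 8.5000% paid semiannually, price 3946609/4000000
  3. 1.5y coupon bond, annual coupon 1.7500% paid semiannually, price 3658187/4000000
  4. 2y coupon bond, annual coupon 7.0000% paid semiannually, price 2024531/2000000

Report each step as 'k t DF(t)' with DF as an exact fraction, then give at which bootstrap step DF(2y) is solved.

1 1/2 19/20
2 1 9077/10000
3 3/2 1781/2000
4 2 8851/10000
DF(2y) is solved at step 4

step 1 [0.5y] swap r/2=1/19: DF=(1 − 1/19·(0))/(1+1/19) = 19/20 ≈ 0.950000
step 2 [1y] bond c/2=17/400: DF=(3946609/4000000 − 17/400·(0.950000))/(1+17/400) = 9077/10000 ≈ 0.907700
step 3 [1.5y] bond c/2=7/800: DF=(3658187/4000000 − 7/800·(0.950000+0.907700))/(1+7/800) = 1781/2000 ≈ 0.890500
step 4 [2y] bond c/2=7/200: DF=(2024531/2000000 − 7/200·(0.950000+0.907700+0.890500))/(1+7/200) = 8851/10000 ≈ 0.885100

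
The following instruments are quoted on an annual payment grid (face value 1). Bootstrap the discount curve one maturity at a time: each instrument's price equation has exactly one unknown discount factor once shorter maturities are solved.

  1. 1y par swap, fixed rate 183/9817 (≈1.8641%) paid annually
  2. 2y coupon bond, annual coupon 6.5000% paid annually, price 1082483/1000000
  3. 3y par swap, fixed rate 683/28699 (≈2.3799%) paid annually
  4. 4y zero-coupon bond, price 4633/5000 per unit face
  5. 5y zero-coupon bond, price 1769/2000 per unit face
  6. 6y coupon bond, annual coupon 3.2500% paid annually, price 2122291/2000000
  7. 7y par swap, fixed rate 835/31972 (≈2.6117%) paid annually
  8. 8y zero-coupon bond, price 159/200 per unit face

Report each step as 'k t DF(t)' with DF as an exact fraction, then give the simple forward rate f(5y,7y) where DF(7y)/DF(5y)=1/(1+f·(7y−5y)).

1 1 9817/10000
2 2 1913/2000
3 3 9317/10000
4 4 4633/5000
5 5 1769/2000
6 6 2201/2500
7 7 833/1000
8 8 159/200
f(5y,7y) = ((1769/2000)/(833/1000) − 1)/(2) = 103/3332 ≈ 3.0912%

step 1 [1y] swap r/1=183/9817: DF=(1 − 183/9817·(0))/(1+183/9817) = 9817/10000 ≈ 0.981700
step 2 [2y] bond c/1=13/200: DF=(1082483/1000000 − 13/200·(0.981700))/(1+13/200) = 1913/2000 ≈ 0.956500
step 3 [3y] swap r/1=683/28699: DF=(1 − 683/28699·(0.981700+0.956500))/(1+683/28699) = 9317/10000 ≈ 0.931700
step 4 [4y] zero: DF = P = 4633/5000 ≈ 0.926600
step 5 [5y] zero: DF = P = 1769/2000 ≈ 0.884500
step 6 [6y] bond c/1=13/400: DF=(2122291/2000000 − 13/400·(0.981700+0.956500+0.931700+0.926600+0.884500))/(1+13/400) = 2201/2500 ≈ 0.880400
step 7 [7y] swap r/1=835/31972: DF=(1 − 835/31972·(0.981700+0.956500+0.931700+0.926600+0.884500+0.880400))/(1+835/31972) = 833/1000 ≈ 0.833000
step 8 [8y] zero: DF = P = 159/200 ≈ 0.795000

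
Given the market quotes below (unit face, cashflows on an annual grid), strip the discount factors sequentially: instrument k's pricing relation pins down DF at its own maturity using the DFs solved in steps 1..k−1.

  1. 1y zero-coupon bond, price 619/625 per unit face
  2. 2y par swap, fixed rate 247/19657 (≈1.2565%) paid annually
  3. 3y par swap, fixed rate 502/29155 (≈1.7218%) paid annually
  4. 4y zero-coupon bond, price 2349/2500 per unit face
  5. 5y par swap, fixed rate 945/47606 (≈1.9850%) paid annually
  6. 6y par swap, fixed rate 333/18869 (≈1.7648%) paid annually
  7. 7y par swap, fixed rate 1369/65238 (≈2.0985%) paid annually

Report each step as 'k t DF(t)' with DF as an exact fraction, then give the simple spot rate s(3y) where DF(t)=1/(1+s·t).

step 1 [1y] zero: DF = P = 619/625 ≈ 0.990400
step 2 [2y] swap r/1=247/19657: DF=(1 − 247/19657·(0.990400))/(1+247/19657) = 9753/10000 ≈ 0.975300
step 3 [3y] swap r/1=502/29155: DF=(1 − 502/29155·(0.990400+0.975300))/(1+502/29155) = 4749/5000 ≈ 0.949800
step 4 [4y] zero: DF = P = 2349/2500 ≈ 0.939600
step 5 [5y] swap r/1=945/47606: DF=(1 − 945/47606·(0.990400+0.975300+0.949800+0.939600))/(1+945/47606) = 1811/2000 ≈ 0.905500
step 6 [6y] swap r/1=333/18869: DF=(1 − 333/18869·(0.990400+0.975300+0.949800+0.939600+0.905500))/(1+333/18869) = 9001/10000 ≈ 0.900100
step 7 [7y] swap r/1=1369/65238: DF=(1 − 1369/65238·(0.990400+0.975300+0.949800+0.939600+0.905500+0.900100))/(1+1369/65238) = 8631/10000 ≈ 0.863100

1 1 619/625
2 2 9753/10000
3 3 4749/5000
4 4 2349/2500
5 5 1811/2000
6 6 9001/10000
7 7 8631/10000
s(3y) = (1/(4749/5000) − 1)/(3) = 251/14247 ≈ 1.7618%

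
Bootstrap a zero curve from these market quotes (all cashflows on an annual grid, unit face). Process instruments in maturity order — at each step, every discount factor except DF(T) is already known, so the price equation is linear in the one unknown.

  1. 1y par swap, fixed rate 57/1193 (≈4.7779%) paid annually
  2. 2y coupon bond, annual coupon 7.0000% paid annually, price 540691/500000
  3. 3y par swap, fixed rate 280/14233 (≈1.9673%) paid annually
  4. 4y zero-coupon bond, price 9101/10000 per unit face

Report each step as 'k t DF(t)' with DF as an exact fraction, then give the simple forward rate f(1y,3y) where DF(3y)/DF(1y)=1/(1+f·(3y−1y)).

step 1 [1y] swap r/1=57/1193: DF=(1 − 57/1193·(0))/(1+57/1193) = 1193/1250 ≈ 0.954400
step 2 [2y] bond c/1=7/100: DF=(540691/500000 − 7/100·(0.954400))/(1+7/100) = 4741/5000 ≈ 0.948200
step 3 [3y] swap r/1=280/14233: DF=(1 − 280/14233·(0.954400+0.948200))/(1+280/14233) = 118/125 ≈ 0.944000
step 4 [4y] zero: DF = P = 9101/10000 ≈ 0.910100

1 1 1193/1250
2 2 4741/5000
3 3 118/125
4 4 9101/10000
f(1y,3y) = ((1193/1250)/(118/125) − 1)/(2) = 13/2360 ≈ 0.5508%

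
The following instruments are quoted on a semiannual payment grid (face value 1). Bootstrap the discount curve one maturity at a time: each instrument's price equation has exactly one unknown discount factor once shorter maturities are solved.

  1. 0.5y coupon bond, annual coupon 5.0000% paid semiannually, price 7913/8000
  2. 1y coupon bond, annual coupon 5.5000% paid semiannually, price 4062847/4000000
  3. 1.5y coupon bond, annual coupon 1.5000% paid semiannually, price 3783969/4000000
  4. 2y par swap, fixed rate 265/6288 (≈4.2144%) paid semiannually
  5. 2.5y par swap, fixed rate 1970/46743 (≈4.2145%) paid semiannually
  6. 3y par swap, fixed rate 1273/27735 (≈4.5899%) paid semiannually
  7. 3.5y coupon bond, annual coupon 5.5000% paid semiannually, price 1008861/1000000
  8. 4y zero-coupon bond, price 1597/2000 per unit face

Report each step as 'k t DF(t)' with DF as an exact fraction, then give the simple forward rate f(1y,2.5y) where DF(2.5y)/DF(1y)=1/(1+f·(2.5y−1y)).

step 1 [0.5y] bond c/2=1/40: DF=(7913/8000 − 1/40·(0))/(1+1/40) = 193/200 ≈ 0.965000
step 2 [1y] bond c/2=11/400: DF=(4062847/4000000 − 11/400·(0.965000))/(1+11/400) = 9627/10000 ≈ 0.962700
step 3 [1.5y] bond c/2=3/400: DF=(3783969/4000000 − 3/400·(0.965000+0.962700))/(1+3/400) = 4623/5000 ≈ 0.924600
step 4 [2y] swap r/2=265/12576: DF=(1 − 265/12576·(0.965000+0.962700+0.924600))/(1+265/12576) = 1841/2000 ≈ 0.920500
step 5 [2.5y] swap r/2=985/46743: DF=(1 − 985/46743·(0.965000+0.962700+0.924600+0.920500))/(1+985/46743) = 1803/2000 ≈ 0.901500
step 6 [3y] swap r/2=1273/55470: DF=(1 − 1273/55470·(0.965000+0.962700+0.924600+0.920500+0.901500))/(1+1273/55470) = 8727/10000 ≈ 0.872700
step 7 [3.5y] bond c/2=11/400: DF=(1008861/1000000 − 11/400·(0.965000+0.962700+0.924600+0.920500+0.901500+0.872700))/(1+11/400) = 4167/5000 ≈ 0.833400
step 8 [4y] zero: DF = P = 1597/2000 ≈ 0.798500

1 1/2 193/200
2 1 9627/10000
3 3/2 4623/5000
4 2 1841/2000
5 5/2 1803/2000
6 3 8727/10000
7 7/2 4167/5000
8 4 1597/2000
f(1y,2.5y) = ((9627/10000)/(1803/2000) − 1)/(3/2) = 136/3005 ≈ 4.5258%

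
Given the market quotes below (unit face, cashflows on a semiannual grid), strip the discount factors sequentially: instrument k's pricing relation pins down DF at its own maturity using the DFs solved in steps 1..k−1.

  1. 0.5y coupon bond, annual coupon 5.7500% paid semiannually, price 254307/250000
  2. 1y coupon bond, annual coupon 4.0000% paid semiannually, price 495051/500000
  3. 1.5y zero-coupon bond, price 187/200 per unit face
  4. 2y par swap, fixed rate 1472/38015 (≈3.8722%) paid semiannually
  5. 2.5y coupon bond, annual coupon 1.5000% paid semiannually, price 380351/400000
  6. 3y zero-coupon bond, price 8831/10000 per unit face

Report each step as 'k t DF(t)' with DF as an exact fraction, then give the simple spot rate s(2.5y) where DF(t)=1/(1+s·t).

step 1 [0.5y] bond c/2=23/800: DF=(254307/250000 − 23/800·(0))/(1+23/800) = 618/625 ≈ 0.988800
step 2 [1y] bond c/2=1/50: DF=(495051/500000 − 1/50·(0.988800))/(1+1/50) = 9513/10000 ≈ 0.951300
step 3 [1.5y] zero: DF = P = 187/200 ≈ 0.935000
step 4 [2y] swap r/2=736/38015: DF=(1 − 736/38015·(0.988800+0.951300+0.935000))/(1+736/38015) = 579/625 ≈ 0.926400
step 5 [2.5y] bond c/2=3/400: DF=(380351/400000 − 3/400·(0.988800+0.951300+0.935000+0.926400))/(1+3/400) = 1831/2000 ≈ 0.915500
step 6 [3y] zero: DF = P = 8831/10000 ≈ 0.883100

1 1/2 618/625
2 1 9513/10000
3 3/2 187/200
4 2 579/625
5 5/2 1831/2000
6 3 8831/10000
s(2.5y) = (1/(1831/2000) − 1)/(5/2) = 338/9155 ≈ 3.6920%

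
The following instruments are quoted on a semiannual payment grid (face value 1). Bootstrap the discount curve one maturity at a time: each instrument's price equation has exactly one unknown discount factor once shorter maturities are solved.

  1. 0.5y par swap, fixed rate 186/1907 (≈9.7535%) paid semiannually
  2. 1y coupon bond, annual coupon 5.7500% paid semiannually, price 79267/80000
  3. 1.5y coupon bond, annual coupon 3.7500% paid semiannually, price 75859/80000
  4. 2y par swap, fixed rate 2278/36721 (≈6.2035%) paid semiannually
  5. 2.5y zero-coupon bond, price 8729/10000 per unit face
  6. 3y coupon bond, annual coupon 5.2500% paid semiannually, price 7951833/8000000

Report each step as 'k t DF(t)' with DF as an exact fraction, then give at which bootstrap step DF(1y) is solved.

1 1/2 1907/2000
2 1 1873/2000
3 3/2 112/125
4 2 8861/10000
5 5/2 8729/10000
6 3 8523/10000
DF(1y) is solved at step 2

step 1 [0.5y] swap r/2=93/1907: DF=(1 − 93/1907·(0))/(1+93/1907) = 1907/2000 ≈ 0.953500
step 2 [1y] bond c/2=23/800: DF=(79267/80000 − 23/800·(0.953500))/(1+23/800) = 1873/2000 ≈ 0.936500
step 3 [1.5y] bond c/2=3/160: DF=(75859/80000 − 3/160·(0.953500+0.936500))/(1+3/160) = 112/125 ≈ 0.896000
step 4 [2y] swap r/2=1139/36721: DF=(1 − 1139/36721·(0.953500+0.936500+0.896000))/(1+1139/36721) = 8861/10000 ≈ 0.886100
step 5 [2.5y] zero: DF = P = 8729/10000 ≈ 0.872900
step 6 [3y] bond c/2=21/800: DF=(7951833/8000000 − 21/800·(0.953500+0.936500+0.896000+0.886100+0.872900))/(1+21/800) = 8523/10000 ≈ 0.852300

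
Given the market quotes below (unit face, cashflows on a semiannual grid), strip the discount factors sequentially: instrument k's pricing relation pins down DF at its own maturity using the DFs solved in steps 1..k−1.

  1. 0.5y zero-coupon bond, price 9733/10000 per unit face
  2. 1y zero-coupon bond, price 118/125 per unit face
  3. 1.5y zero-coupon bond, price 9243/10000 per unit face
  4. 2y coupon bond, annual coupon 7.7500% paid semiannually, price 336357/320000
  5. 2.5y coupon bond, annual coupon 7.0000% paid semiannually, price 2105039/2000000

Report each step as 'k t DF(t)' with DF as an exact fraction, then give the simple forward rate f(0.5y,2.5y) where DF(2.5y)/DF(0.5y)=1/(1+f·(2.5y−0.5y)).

1 1/2 9733/10000
2 1 118/125
3 3/2 9243/10000
4 2 9059/10000
5 5/2 4451/5000
f(0.5y,2.5y) = ((9733/10000)/(4451/5000) − 1)/(2) = 831/17804 ≈ 4.6675%

step 1 [0.5y] zero: DF = P = 9733/10000 ≈ 0.973300
step 2 [1y] zero: DF = P = 118/125 ≈ 0.944000
step 3 [1.5y] zero: DF = P = 9243/10000 ≈ 0.924300
step 4 [2y] bond c/2=31/800: DF=(336357/320000 − 31/800·(0.973300+0.944000+0.924300))/(1+31/800) = 9059/10000 ≈ 0.905900
step 5 [2.5y] bond c/2=7/200: DF=(2105039/2000000 − 7/200·(0.973300+0.944000+0.924300+0.905900))/(1+7/200) = 4451/5000 ≈ 0.890200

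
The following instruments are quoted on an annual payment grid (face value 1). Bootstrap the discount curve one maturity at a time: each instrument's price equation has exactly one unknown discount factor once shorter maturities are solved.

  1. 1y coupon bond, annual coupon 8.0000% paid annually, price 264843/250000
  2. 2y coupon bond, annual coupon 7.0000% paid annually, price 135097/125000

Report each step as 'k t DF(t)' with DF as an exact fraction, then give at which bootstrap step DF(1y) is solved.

1 1 9809/10000
2 2 9459/10000
DF(1y) is solved at step 1

step 1 [1y] bond c/1=2/25: DF=(264843/250000 − 2/25·(0))/(1+2/25) = 9809/10000 ≈ 0.980900
step 2 [2y] bond c/1=7/100: DF=(135097/125000 − 7/100·(0.980900))/(1+7/100) = 9459/10000 ≈ 0.945900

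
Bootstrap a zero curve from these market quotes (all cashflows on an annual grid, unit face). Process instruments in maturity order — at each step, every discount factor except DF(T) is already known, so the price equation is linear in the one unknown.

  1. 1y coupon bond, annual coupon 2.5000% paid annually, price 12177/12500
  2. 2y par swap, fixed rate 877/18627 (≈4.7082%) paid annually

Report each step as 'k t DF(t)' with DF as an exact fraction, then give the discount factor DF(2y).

1 1 594/625
2 2 9123/10000
DF(2y) = 9123/10000 ≈ 0.912300

step 1 [1y] bond c/1=1/40: DF=(12177/12500 − 1/40·(0))/(1+1/40) = 594/625 ≈ 0.950400
step 2 [2y] swap r/1=877/18627: DF=(1 − 877/18627·(0.950400))/(1+877/18627) = 9123/10000 ≈ 0.912300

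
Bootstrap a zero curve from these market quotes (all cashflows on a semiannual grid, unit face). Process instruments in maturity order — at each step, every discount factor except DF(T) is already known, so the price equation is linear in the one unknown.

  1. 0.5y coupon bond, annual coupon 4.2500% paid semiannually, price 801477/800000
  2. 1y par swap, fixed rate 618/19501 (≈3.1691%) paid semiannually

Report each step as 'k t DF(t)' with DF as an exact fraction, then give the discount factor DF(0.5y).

1 1/2 981/1000
2 1 9691/10000
DF(0.5y) = 981/1000 ≈ 0.981000

step 1 [0.5y] bond c/2=17/800: DF=(801477/800000 − 17/800·(0))/(1+17/800) = 981/1000 ≈ 0.981000
step 2 [1y] swap r/2=309/19501: DF=(1 − 309/19501·(0.981000))/(1+309/19501) = 9691/10000 ≈ 0.969100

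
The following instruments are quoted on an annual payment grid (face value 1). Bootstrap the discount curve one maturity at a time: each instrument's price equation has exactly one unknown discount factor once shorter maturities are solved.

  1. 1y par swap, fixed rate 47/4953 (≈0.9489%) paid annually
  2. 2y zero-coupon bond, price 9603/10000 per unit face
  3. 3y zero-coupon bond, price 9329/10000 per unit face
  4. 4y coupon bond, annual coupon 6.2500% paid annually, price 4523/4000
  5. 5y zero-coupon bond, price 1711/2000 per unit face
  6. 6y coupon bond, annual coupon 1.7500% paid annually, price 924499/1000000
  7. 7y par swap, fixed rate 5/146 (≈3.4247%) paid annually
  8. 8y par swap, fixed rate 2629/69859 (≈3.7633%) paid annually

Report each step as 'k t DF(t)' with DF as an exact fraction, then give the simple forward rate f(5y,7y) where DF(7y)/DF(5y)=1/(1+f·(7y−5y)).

step 1 [1y] swap r/1=47/4953: DF=(1 − 47/4953·(0))/(1+47/4953) = 4953/5000 ≈ 0.990600
step 2 [2y] zero: DF = P = 9603/10000 ≈ 0.960300
step 3 [3y] zero: DF = P = 9329/10000 ≈ 0.932900
step 4 [4y] bond c/1=1/16: DF=(4523/4000 − 1/16·(0.990600+0.960300+0.932900))/(1+1/16) = 4473/5000 ≈ 0.894600
step 5 [5y] zero: DF = P = 1711/2000 ≈ 0.855500
step 6 [6y] bond c/1=7/400: DF=(924499/1000000 − 7/400·(0.990600+0.960300+0.932900+0.894600+0.855500))/(1+7/400) = 8289/10000 ≈ 0.828900
step 7 [7y] swap r/1=5/146: DF=(1 − 5/146·(0.990600+0.960300+0.932900+0.894600+0.855500+0.828900))/(1+5/146) = 393/500 ≈ 0.786000
step 8 [8y] swap r/1=2629/69859: DF=(1 − 2629/69859·(0.990600+0.960300+0.932900+0.894600+0.855500+0.828900+0.786000))/(1+2629/69859) = 7371/10000 ≈ 0.737100

1 1 4953/5000
2 2 9603/10000
3 3 9329/10000
4 4 4473/5000
5 5 1711/2000
6 6 8289/10000
7 7 393/500
8 8 7371/10000
f(5y,7y) = ((1711/2000)/(393/500) − 1)/(2) = 139/3144 ≈ 4.4211%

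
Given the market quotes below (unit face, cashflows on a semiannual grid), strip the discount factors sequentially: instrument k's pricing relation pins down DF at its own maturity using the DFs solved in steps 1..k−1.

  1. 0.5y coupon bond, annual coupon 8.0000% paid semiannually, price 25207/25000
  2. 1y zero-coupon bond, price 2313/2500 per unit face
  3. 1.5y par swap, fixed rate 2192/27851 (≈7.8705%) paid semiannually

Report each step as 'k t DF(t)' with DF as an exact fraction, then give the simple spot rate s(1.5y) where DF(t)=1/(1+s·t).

step 1 [0.5y] bond c/2=1/25: DF=(25207/25000 − 1/25·(0))/(1+1/25) = 1939/2000 ≈ 0.969500
step 2 [1y] zero: DF = P = 2313/2500 ≈ 0.925200
step 3 [1.5y] swap r/2=1096/27851: DF=(1 − 1096/27851·(0.969500+0.925200))/(1+1096/27851) = 1113/1250 ≈ 0.890400

1 1/2 1939/2000
2 1 2313/2500
3 3/2 1113/1250
s(1.5y) = (1/(1113/1250) − 1)/(3/2) = 274/3339 ≈ 8.2060%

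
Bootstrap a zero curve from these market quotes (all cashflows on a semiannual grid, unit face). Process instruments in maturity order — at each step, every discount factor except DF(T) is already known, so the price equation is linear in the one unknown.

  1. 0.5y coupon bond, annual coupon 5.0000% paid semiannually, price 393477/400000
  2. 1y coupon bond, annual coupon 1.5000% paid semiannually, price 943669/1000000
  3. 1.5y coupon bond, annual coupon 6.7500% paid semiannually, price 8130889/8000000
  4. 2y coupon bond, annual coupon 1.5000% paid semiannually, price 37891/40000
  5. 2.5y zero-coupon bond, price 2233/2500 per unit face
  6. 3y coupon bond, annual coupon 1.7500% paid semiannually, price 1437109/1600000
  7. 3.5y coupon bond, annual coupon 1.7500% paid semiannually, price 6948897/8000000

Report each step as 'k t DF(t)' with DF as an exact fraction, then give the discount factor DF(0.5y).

step 1 [0.5y] bond c/2=1/40: DF=(393477/400000 − 1/40·(0))/(1+1/40) = 9597/10000 ≈ 0.959700
step 2 [1y] bond c/2=3/400: DF=(943669/1000000 − 3/400·(0.959700))/(1+3/400) = 1859/2000 ≈ 0.929500
step 3 [1.5y] bond c/2=27/800: DF=(8130889/8000000 − 27/800·(0.959700+0.929500))/(1+27/800) = 1843/2000 ≈ 0.921500
step 4 [2y] bond c/2=3/400: DF=(37891/40000 − 3/400·(0.959700+0.929500+0.921500))/(1+3/400) = 9193/10000 ≈ 0.919300
step 5 [2.5y] zero: DF = P = 2233/2500 ≈ 0.893200
step 6 [3y] bond c/2=7/800: DF=(1437109/1600000 − 7/800·(0.959700+0.929500+0.921500+0.919300+0.893200))/(1+7/800) = 8503/10000 ≈ 0.850300
step 7 [3.5y] bond c/2=7/800: DF=(6948897/8000000 − 7/800·(0.959700+0.929500+0.921500+0.919300+0.893200+0.850300))/(1+7/800) = 1017/1250 ≈ 0.813600

1 1/2 9597/10000
2 1 1859/2000
3 3/2 1843/2000
4 2 9193/10000
5 5/2 2233/2500
6 3 8503/10000
7 7/2 1017/1250
DF(0.5y) = 9597/10000 ≈ 0.959700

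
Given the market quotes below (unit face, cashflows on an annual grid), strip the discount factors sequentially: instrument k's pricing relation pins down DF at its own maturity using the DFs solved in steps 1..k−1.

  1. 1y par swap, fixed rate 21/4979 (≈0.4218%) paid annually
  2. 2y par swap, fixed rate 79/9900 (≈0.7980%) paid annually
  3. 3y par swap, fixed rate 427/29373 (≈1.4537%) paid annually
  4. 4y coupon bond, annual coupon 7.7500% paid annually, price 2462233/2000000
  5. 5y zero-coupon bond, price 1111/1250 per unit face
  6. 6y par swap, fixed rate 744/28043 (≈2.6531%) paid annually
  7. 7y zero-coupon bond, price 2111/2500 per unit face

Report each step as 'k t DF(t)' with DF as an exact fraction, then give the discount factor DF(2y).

1 1 4979/5000
2 2 4921/5000
3 3 9573/10000
4 4 9313/10000
5 5 1111/1250
6 6 532/625
7 7 2111/2500
DF(2y) = 4921/5000 ≈ 0.984200

step 1 [1y] swap r/1=21/4979: DF=(1 − 21/4979·(0))/(1+21/4979) = 4979/5000 ≈ 0.995800
step 2 [2y] swap r/1=79/9900: DF=(1 − 79/9900·(0.995800))/(1+79/9900) = 4921/5000 ≈ 0.984200
step 3 [3y] swap r/1=427/29373: DF=(1 − 427/29373·(0.995800+0.984200))/(1+427/29373) = 9573/10000 ≈ 0.957300
step 4 [4y] bond c/1=31/400: DF=(2462233/2000000 − 31/400·(0.995800+0.984200+0.957300))/(1+31/400) = 9313/10000 ≈ 0.931300
step 5 [5y] zero: DF = P = 1111/1250 ≈ 0.888800
step 6 [6y] swap r/1=744/28043: DF=(1 − 744/28043·(0.995800+0.984200+0.957300+0.931300+0.888800))/(1+744/28043) = 532/625 ≈ 0.851200
step 7 [7y] zero: DF = P = 2111/2500 ≈ 0.844400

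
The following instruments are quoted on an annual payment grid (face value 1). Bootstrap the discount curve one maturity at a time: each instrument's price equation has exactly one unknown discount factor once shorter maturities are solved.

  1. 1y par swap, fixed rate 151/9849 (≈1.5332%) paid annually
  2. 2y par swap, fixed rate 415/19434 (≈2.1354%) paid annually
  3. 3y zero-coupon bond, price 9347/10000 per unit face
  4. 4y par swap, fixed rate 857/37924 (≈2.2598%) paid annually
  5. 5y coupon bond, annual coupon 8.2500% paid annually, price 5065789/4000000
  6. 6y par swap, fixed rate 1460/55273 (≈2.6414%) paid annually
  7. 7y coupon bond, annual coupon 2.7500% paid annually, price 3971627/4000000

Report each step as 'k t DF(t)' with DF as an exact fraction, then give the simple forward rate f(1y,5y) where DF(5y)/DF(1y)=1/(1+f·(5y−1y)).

step 1 [1y] swap r/1=151/9849: DF=(1 − 151/9849·(0))/(1+151/9849) = 9849/10000 ≈ 0.984900
step 2 [2y] swap r/1=415/19434: DF=(1 − 415/19434·(0.984900))/(1+415/19434) = 1917/2000 ≈ 0.958500
step 3 [3y] zero: DF = P = 9347/10000 ≈ 0.934700
step 4 [4y] swap r/1=857/37924: DF=(1 − 857/37924·(0.984900+0.958500+0.934700))/(1+857/37924) = 9143/10000 ≈ 0.914300
step 5 [5y] bond c/1=33/400: DF=(5065789/4000000 − 33/400·(0.984900+0.958500+0.934700+0.914300))/(1+33/400) = 8809/10000 ≈ 0.880900
step 6 [6y] swap r/1=1460/55273: DF=(1 − 1460/55273·(0.984900+0.958500+0.934700+0.914300+0.880900))/(1+1460/55273) = 427/500 ≈ 0.854000
step 7 [7y] bond c/1=11/400: DF=(3971627/4000000 − 11/400·(0.984900+0.958500+0.934700+0.914300+0.880900+0.854000))/(1+11/400) = 1023/1250 ≈ 0.818400

1 1 9849/10000
2 2 1917/2000
3 3 9347/10000
4 4 9143/10000
5 5 8809/10000
6 6 427/500
7 7 1023/1250
f(1y,5y) = ((9849/10000)/(8809/10000) − 1)/(4) = 260/8809 ≈ 2.9515%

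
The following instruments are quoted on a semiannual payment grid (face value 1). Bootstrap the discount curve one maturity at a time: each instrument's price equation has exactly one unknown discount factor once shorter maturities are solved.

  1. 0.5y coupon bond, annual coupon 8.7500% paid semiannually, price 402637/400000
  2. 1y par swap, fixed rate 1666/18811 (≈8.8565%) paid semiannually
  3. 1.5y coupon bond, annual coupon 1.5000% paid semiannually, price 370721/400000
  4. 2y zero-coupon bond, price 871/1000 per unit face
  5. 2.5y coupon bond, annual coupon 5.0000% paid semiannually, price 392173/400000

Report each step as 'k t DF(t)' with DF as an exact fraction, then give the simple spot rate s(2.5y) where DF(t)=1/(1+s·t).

step 1 [0.5y] bond c/2=7/160: DF=(402637/400000 − 7/160·(0))/(1+7/160) = 2411/2500 ≈ 0.964400
step 2 [1y] swap r/2=833/18811: DF=(1 − 833/18811·(0.964400))/(1+833/18811) = 9167/10000 ≈ 0.916700
step 3 [1.5y] bond c/2=3/400: DF=(370721/400000 − 3/400·(0.964400+0.916700))/(1+3/400) = 9059/10000 ≈ 0.905900
step 4 [2y] zero: DF = P = 871/1000 ≈ 0.871000
step 5 [2.5y] bond c/2=1/40: DF=(392173/400000 − 1/40·(0.964400+0.916700+0.905900+0.871000))/(1+1/40) = 8673/10000 ≈ 0.867300

1 1/2 2411/2500
2 1 9167/10000
3 3/2 9059/10000
4 2 871/1000
5 5/2 8673/10000
s(2.5y) = (1/(8673/10000) − 1)/(5/2) = 2654/43365 ≈ 6.1201%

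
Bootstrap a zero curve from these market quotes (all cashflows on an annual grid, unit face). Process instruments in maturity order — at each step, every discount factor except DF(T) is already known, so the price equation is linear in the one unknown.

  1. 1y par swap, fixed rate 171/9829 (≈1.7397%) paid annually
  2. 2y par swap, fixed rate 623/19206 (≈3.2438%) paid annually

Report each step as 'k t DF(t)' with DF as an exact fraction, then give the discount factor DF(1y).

step 1 [1y] swap r/1=171/9829: DF=(1 − 171/9829·(0))/(1+171/9829) = 9829/10000 ≈ 0.982900
step 2 [2y] swap r/1=623/19206: DF=(1 − 623/19206·(0.982900))/(1+623/19206) = 9377/10000 ≈ 0.937700

1 1 9829/10000
2 2 9377/10000
DF(1y) = 9829/10000 ≈ 0.982900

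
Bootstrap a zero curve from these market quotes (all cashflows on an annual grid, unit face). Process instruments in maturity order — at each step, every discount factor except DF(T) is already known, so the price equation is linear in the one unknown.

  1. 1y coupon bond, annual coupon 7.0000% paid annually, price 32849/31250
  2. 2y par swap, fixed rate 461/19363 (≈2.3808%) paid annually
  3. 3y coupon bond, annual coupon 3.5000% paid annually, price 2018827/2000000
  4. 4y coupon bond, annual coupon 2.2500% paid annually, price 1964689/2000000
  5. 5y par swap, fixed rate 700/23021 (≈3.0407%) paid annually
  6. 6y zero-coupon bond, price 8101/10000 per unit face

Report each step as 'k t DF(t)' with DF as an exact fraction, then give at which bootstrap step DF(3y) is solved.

step 1 [1y] bond c/1=7/100: DF=(32849/31250 − 7/100·(0))/(1+7/100) = 614/625 ≈ 0.982400
step 2 [2y] swap r/1=461/19363: DF=(1 − 461/19363·(0.982400))/(1+461/19363) = 9539/10000 ≈ 0.953900
step 3 [3y] bond c/1=7/200: DF=(2018827/2000000 − 7/200·(0.982400+0.953900))/(1+7/200) = 4549/5000 ≈ 0.909800
step 4 [4y] bond c/1=9/400: DF=(1964689/2000000 − 9/400·(0.982400+0.953900+0.909800))/(1+9/400) = 8981/10000 ≈ 0.898100
step 5 [5y] swap r/1=700/23021: DF=(1 − 700/23021·(0.982400+0.953900+0.909800+0.898100))/(1+700/23021) = 43/50 ≈ 0.860000
step 6 [6y] zero: DF = P = 8101/10000 ≈ 0.810100

1 1 614/625
2 2 9539/10000
3 3 4549/5000
4 4 8981/10000
5 5 43/50
6 6 8101/10000
DF(3y) is solved at step 3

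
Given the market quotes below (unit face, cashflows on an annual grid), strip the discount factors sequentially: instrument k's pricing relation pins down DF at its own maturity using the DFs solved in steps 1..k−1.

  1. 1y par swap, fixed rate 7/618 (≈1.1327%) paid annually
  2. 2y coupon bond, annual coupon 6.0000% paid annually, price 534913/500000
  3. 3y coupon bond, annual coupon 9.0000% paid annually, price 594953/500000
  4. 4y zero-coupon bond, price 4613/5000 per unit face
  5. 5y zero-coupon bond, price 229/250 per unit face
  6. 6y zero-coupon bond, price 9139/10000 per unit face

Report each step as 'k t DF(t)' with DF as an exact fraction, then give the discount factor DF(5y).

1 1 618/625
2 2 9533/10000
3 3 9313/10000
4 4 4613/5000
5 5 229/250
6 6 9139/10000
DF(5y) = 229/250 ≈ 0.916000

step 1 [1y] swap r/1=7/618: DF=(1 − 7/618·(0))/(1+7/618) = 618/625 ≈ 0.988800
step 2 [2y] bond c/1=3/50: DF=(534913/500000 − 3/50·(0.988800))/(1+3/50) = 9533/10000 ≈ 0.953300
step 3 [3y] bond c/1=9/100: DF=(594953/500000 − 9/100·(0.988800+0.953300))/(1+9/100) = 9313/10000 ≈ 0.931300
step 4 [4y] zero: DF = P = 4613/5000 ≈ 0.922600
step 5 [5y] zero: DF = P = 229/250 ≈ 0.916000
step 6 [6y] zero: DF = P = 9139/10000 ≈ 0.913900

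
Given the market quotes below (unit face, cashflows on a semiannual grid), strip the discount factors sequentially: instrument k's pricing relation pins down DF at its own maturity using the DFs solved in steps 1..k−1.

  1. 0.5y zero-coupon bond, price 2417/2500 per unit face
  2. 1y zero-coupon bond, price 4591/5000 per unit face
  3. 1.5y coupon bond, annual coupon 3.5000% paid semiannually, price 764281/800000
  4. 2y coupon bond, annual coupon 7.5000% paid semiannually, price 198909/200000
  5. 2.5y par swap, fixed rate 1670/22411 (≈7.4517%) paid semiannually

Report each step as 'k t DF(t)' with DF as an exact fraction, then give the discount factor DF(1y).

step 1 [0.5y] zero: DF = P = 2417/2500 ≈ 0.966800
step 2 [1y] zero: DF = P = 4591/5000 ≈ 0.918200
step 3 [1.5y] bond c/2=7/400: DF=(764281/800000 − 7/400·(0.966800+0.918200))/(1+7/400) = 1813/2000 ≈ 0.906500
step 4 [2y] bond c/2=3/80: DF=(198909/200000 − 3/80·(0.966800+0.918200+0.906500))/(1+3/80) = 8577/10000 ≈ 0.857700
step 5 [2.5y] swap r/2=835/22411: DF=(1 − 835/22411·(0.966800+0.918200+0.906500+0.857700))/(1+835/22411) = 833/1000 ≈ 0.833000

1 1/2 2417/2500
2 1 4591/5000
3 3/2 1813/2000
4 2 8577/10000
5 5/2 833/1000
DF(1y) = 4591/5000 ≈ 0.918200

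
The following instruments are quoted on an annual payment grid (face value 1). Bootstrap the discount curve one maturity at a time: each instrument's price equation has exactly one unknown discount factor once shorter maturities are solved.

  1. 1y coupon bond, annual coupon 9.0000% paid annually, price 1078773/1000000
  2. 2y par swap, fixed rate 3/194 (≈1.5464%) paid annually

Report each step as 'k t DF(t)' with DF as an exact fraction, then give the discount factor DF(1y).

1 1 9897/10000
2 2 9697/10000
DF(1y) = 9897/10000 ≈ 0.989700

step 1 [1y] bond c/1=9/100: DF=(1078773/1000000 − 9/100·(0))/(1+9/100) = 9897/10000 ≈ 0.989700
step 2 [2y] swap r/1=3/194: DF=(1 − 3/194·(0.989700))/(1+3/194) = 9697/10000 ≈ 0.969700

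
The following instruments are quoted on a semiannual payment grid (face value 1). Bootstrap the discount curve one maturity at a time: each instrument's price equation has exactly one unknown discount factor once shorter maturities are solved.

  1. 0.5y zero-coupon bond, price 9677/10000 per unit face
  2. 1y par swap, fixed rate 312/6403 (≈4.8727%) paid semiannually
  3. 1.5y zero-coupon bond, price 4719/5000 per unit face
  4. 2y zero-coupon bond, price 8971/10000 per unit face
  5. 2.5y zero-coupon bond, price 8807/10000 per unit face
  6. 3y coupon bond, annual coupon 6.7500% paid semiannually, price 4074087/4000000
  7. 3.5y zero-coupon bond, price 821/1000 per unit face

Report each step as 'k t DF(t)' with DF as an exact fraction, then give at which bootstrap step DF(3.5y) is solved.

step 1 [0.5y] zero: DF = P = 9677/10000 ≈ 0.967700
step 2 [1y] swap r/2=156/6403: DF=(1 − 156/6403·(0.967700))/(1+156/6403) = 2383/2500 ≈ 0.953200
step 3 [1.5y] zero: DF = P = 4719/5000 ≈ 0.943800
step 4 [2y] zero: DF = P = 8971/10000 ≈ 0.897100
step 5 [2.5y] zero: DF = P = 8807/10000 ≈ 0.880700
step 6 [3y] bond c/2=27/800: DF=(4074087/4000000 − 27/800·(0.967700+0.953200+0.943800+0.897100+0.880700))/(1+27/800) = 8337/10000 ≈ 0.833700
step 7 [3.5y] zero: DF = P = 821/1000 ≈ 0.821000

1 1/2 9677/10000
2 1 2383/2500
3 3/2 4719/5000
4 2 8971/10000
5 5/2 8807/10000
6 3 8337/10000
7 7/2 821/1000
DF(3.5y) is solved at step 7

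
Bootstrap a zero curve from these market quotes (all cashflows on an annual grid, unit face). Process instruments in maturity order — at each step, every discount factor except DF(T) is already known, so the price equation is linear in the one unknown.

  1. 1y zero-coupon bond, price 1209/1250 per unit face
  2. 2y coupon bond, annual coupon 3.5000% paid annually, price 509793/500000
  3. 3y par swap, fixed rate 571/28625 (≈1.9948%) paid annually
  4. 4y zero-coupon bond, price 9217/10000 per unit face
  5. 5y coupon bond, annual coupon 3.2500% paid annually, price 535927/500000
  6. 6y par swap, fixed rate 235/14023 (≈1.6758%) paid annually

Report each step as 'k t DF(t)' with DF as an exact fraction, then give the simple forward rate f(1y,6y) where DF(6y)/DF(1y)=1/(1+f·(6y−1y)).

1 1 1209/1250
2 2 2381/2500
3 3 9429/10000
4 4 9217/10000
5 5 919/1000
6 6 453/500
f(1y,6y) = ((1209/1250)/(453/500) − 1)/(5) = 51/3775 ≈ 1.3510%

step 1 [1y] zero: DF = P = 1209/1250 ≈ 0.967200
step 2 [2y] bond c/1=7/200: DF=(509793/500000 − 7/200·(0.967200))/(1+7/200) = 2381/2500 ≈ 0.952400
step 3 [3y] swap r/1=571/28625: DF=(1 − 571/28625·(0.967200+0.952400))/(1+571/28625) = 9429/10000 ≈ 0.942900
step 4 [4y] zero: DF = P = 9217/10000 ≈ 0.921700
step 5 [5y] bond c/1=13/400: DF=(535927/500000 − 13/400·(0.967200+0.952400+0.942900+0.921700))/(1+13/400) = 919/1000 ≈ 0.919000
step 6 [6y] swap r/1=235/14023: DF=(1 − 235/14023·(0.967200+0.952400+0.942900+0.921700+0.919000))/(1+235/14023) = 453/500 ≈ 0.906000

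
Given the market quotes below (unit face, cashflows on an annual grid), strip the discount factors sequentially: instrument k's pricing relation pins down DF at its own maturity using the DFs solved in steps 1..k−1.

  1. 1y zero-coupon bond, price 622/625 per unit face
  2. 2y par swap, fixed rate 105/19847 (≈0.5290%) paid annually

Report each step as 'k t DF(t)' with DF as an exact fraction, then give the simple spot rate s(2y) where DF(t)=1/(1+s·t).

step 1 [1y] zero: DF = P = 622/625 ≈ 0.995200
step 2 [2y] swap r/1=105/19847: DF=(1 − 105/19847·(0.995200))/(1+105/19847) = 1979/2000 ≈ 0.989500

1 1 622/625
2 2 1979/2000
s(2y) = (1/(1979/2000) − 1)/(2) = 21/3958 ≈ 0.5306%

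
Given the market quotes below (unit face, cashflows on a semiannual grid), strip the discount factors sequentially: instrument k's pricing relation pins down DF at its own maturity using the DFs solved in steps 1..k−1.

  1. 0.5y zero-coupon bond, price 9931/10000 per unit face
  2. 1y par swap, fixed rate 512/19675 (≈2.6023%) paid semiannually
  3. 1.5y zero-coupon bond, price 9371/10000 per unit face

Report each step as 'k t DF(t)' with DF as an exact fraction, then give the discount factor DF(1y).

1 1/2 9931/10000
2 1 609/625
3 3/2 9371/10000
DF(1y) = 609/625 ≈ 0.974400

step 1 [0.5y] zero: DF = P = 9931/10000 ≈ 0.993100
step 2 [1y] swap r/2=256/19675: DF=(1 − 256/19675·(0.993100))/(1+256/19675) = 609/625 ≈ 0.974400
step 3 [1.5y] zero: DF = P = 9371/10000 ≈ 0.937100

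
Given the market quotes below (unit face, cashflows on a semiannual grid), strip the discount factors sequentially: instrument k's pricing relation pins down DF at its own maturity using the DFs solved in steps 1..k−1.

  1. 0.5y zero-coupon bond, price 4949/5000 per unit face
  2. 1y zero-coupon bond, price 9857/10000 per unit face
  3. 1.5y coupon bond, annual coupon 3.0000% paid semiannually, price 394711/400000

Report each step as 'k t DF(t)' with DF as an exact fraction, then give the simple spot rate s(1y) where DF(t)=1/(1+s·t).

1 1/2 4949/5000
2 1 9857/10000
3 3/2 943/1000
s(1y) = (1/(9857/10000) − 1)/(1) = 143/9857 ≈ 1.4507%

step 1 [0.5y] zero: DF = P = 4949/5000 ≈ 0.989800
step 2 [1y] zero: DF = P = 9857/10000 ≈ 0.985700
step 3 [1.5y] bond c/2=3/200: DF=(394711/400000 − 3/200·(0.989800+0.985700))/(1+3/200) = 943/1000 ≈ 0.943000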